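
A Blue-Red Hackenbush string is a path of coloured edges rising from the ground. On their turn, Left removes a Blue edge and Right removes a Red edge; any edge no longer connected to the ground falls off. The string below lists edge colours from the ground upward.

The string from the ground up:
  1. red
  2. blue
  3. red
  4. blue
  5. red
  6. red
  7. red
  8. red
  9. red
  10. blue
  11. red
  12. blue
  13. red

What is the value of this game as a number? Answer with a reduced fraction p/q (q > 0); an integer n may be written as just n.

Build g(s[:k]) for k = 1..13, string s = red blue red blue red red red red red blue red blue red.
g(r) = { (no moves) | 0 } ⇒ -1
g(rb) = { -1 | 0 } ⇒ -1/2
g(rbr) = { -1 | -1/2,0 } ⇒ -3/4
g(rbrb) = { -1,-3/4 | -1/2,0 } ⇒ -5/8
g(rbrbr) = { -1,-3/4 | -5/8,-1/2,0 } ⇒ -11/16
g(rbrbrr) = { -1,-3/4 | -11/16,-5/8,-1/2,0 } ⇒ -23/32
g(rbrbrrr) = { -1,-3/4 | -23/32,-11/16,-5/8,-1/2,0 } ⇒ -47/64
g(rbrbrrrr) = { -1,-3/4 | -47/64,-23/32,-11/16,-5/8,-1/2,0 } ⇒ -95/128
g(rbrbrrrrr) = { -1,-3/4 | -95/128,-47/64,-23/32,-11/16,-5/8,-1/2,0 } ⇒ -191/256
g(rbrbrrrrrb) = { -1,-3/4,-191/256 | -95/128,-47/64,-23/32,-11/16,-5/8,-1/2,0 } ⇒ -381/512
g(rbrbrrrrrbr) = { -1,-3/4,-191/256 | -381/512,-95/128,-47/64,-23/32,-11/16,-5/8,-1/2,0 } ⇒ -763/1024
g(rbrbrrrrrbrb) = { -1,-3/4,-191/256,-763/1024 | -381/512,-95/128,-47/64,-23/32,-11/16,-5/8,-1/2,0 } ⇒ -1525/2048
g(rbrbrrrrrbrbr) = { -1,-3/4,-191/256,-763/1024 | -1525/2048,-381/512,-95/128,-47/64,-23/32,-11/16,-5/8,-1/2,0 } ⇒ -3051/4096

-3051/4096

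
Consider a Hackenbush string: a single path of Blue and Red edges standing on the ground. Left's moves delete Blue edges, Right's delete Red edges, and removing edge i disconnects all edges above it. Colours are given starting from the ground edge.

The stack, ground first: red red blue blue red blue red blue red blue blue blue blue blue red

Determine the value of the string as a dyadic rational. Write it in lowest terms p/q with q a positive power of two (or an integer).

-10883/8192

Prefix values for red red blue blue red blue red blue red blue blue blue blue blue red via {L|R} + simplicity:
r: Left { · }, Right { 0 } => simplest -1
rr: Left { · }, Right { -1 0 } => simplest -2
rrb: Left { -2 }, Right { -1 0 } => simplest -3/2
rrbb: Left { -2 -3/2 }, Right { -1 0 } => simplest -5/4
rrbbr: Left { -2 -3/2 }, Right { -5/4 -1 0 } => simplest -11/8
rrbbrb: Left { -2 -3/2 -11/8 }, Right { -5/4 -1 0 } => simplest -21/16
rrbbrbr: Left { -2 -3/2 -11/8 }, Right { -21/16 -5/4 -1 0 } => simplest -43/32
rrbbrbrb: Left { -2 -3/2 -11/8 -43/32 }, Right { -21/16 -5/4 -1 0 } => simplest -85/64
rrbbrbrbr: Left { -2 -3/2 -11/8 -43/32 }, Right { -85/64 -21/16 -5/4 -1 0 } => simplest -171/128
rrbbrbrbrb: Left { -2 -3/2 -11/8 -43/32 -171/128 }, Right { -85/64 -21/16 -5/4 -1 0 } => simplest -341/256
rrbbrbrbrbb: Left { -2 -3/2 -11/8 -43/32 -171/128 -341/256 }, Right { -85/64 -21/16 -5/4 -1 0 } => simplest -681/512
rrbbrbrbrbbb: Left { -2 -3/2 -11/8 -43/32 -171/128 -341/256 -681/512 }, Right { -85/64 -21/16 -5/4 -1 0 } => simplest -1361/1024
rrbbrbrbrbbbb: Left { -2 -3/2 -11/8 -43/32 -171/128 -341/256 -681/512 -1361/1024 }, Right { -85/64 -21/16 -5/4 -1 0 } => simplest -2721/2048
rrbbrbrbrbbbbb: Left { -2 -3/2 -11/8 -43/32 -171/128 -341/256 -681/512 -1361/1024 -2721/2048 }, Right { -85/64 -21/16 -5/4 -1 0 } => simplest -5441/4096
rrbbrbrbrbbbbbr: Left { -2 -3/2 -11/8 -43/32 -171/128 -341/256 -681/512 -1361/1024 -2721/2048 }, Right { -5441/4096 -85/64 -21/16 -5/4 -1 0 } => simplest -10883/8192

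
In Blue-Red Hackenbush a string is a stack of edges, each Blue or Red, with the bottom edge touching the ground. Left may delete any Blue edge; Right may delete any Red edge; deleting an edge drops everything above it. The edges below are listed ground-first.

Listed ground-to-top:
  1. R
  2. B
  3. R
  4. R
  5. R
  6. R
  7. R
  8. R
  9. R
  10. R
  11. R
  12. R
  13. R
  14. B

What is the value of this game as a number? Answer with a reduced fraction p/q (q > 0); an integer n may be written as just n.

g(R) = { (no moves) | 0 } — -1
g(RB) = { -1 | 0 } — -1/2
g(RBR) = { -1 | -1/2; 0 } — -3/4
g(RBRR) = { -1 | -3/4; -1/2; 0 } — -7/8
g(RBRRR) = { -1 | -7/8; -3/4; -1/2; 0 } — -15/16
g(RBRRRR) = { -1 | -15/16; -7/8; -3/4; -1/2; 0 } — -31/32
g(RBRRRRR) = { -1 | -31/32; -15/16; -7/8; -3/4; -1/2; 0 } — -63/64
g(RBRRRRRR) = { -1 | -63/64; -31/32; -15/16; -7/8; -3/4; -1/2; 0 } — -127/128
g(RBRRRRRRR) = { -1 | -127/128; -63/64; -31/32; -15/16; -7/8; -3/4; -1/2; 0 } — -255/256
g(RBRRRRRRRR) = { -1 | -255/256; -127/128; -63/64; -31/32; -15/16; -7/8; -3/4; -1/2; 0 } — -511/512
g(RBRRRRRRRRR) = { -1 | -511/512; -255/256; -127/128; -63/64; -31/32; -15/16; -7/8; -3/4; -1/2; 0 } — -1023/1024
g(RBRRRRRRRRRR) = { -1 | -1023/1024; -511/512; -255/256; -127/128; -63/64; -31/32; -15/16; -7/8; -3/4; -1/2; 0 } — -2047/2048
g(RBRRRRRRRRRRR) = { -1 | -2047/2048; -1023/1024; -511/512; -255/256; -127/128; -63/64; -31/32; -15/16; -7/8; -3/4; -1/2; 0 } — -4095/4096
g(RBRRRRRRRRRRRB) = { -1; -4095/4096 | -2047/2048; -1023/1024; -511/512; -255/256; -127/128; -63/64; -31/32; -15/16; -7/8; -3/4; -1/2; 0 } — -8189/8192

-8189/8192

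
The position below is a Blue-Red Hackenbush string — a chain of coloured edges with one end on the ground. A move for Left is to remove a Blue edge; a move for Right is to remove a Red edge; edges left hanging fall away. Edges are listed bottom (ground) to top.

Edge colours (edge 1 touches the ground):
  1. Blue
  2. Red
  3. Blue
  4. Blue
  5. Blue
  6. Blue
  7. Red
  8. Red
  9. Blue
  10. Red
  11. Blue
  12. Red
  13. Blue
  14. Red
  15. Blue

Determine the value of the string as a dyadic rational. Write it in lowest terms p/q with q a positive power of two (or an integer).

15531/16384

Build G(s[:k]) for k = 1..15, string s = Blue Red Blue Blue Blue Blue Red Red Blue Red Blue Red Blue Red Blue.
G_1 [B]  L=[0]  R=[(no moves)]  ⇒ 1
G_2 [BR]  L=[0]  R=[1]  ⇒ 1/2
G_3 [BRB]  L=[0 1/2]  R=[1]  ⇒ 3/4
G_4 [BRBB]  L=[0 1/2 3/4]  R=[1]  ⇒ 7/8
G_5 [BRBBB]  L=[0 1/2 3/4 7/8]  R=[1]  ⇒ 15/16
G_6 [BRBBBB]  L=[0 1/2 3/4 7/8 15/16]  R=[1]  ⇒ 31/32
G_7 [BRBBBBR]  L=[0 1/2 3/4 7/8 15/16]  R=[31/32 1]  ⇒ 61/64
G_8 [BRBBBBRR]  L=[0 1/2 3/4 7/8 15/16]  R=[61/64 31/32 1]  ⇒ 121/128
G_9 [BRBBBBRRB]  L=[0 1/2 3/4 7/8 15/16 121/128]  R=[61/64 31/32 1]  ⇒ 243/256
G_10 [BRBBBBRRBR]  L=[0 1/2 3/4 7/8 15/16 121/128]  R=[243/256 61/64 31/32 1]  ⇒ 485/512
G_11 [BRBBBBRRBRB]  L=[0 1/2 3/4 7/8 15/16 121/128 485/512]  R=[243/256 61/64 31/32 1]  ⇒ 971/1024
G_12 [BRBBBBRRBRBR]  L=[0 1/2 3/4 7/8 15/16 121/128 485/512]  R=[971/1024 243/256 61/64 31/32 1]  ⇒ 1941/2048
G_13 [BRBBBBRRBRBRB]  L=[0 1/2 3/4 7/8 15/16 121/128 485/512 1941/2048]  R=[971/1024 243/256 61/64 31/32 1]  ⇒ 3883/4096
G_14 [BRBBBBRRBRBRBR]  L=[0 1/2 3/4 7/8 15/16 121/128 485/512 1941/2048]  R=[3883/4096 971/1024 243/256 61/64 31/32 1]  ⇒ 7765/8192
G_15 [BRBBBBRRBRBRBRB]  L=[0 1/2 3/4 7/8 15/16 121/128 485/512 1941/2048 7765/8192]  R=[3883/4096 971/1024 243/256 61/64 31/32 1]  ⇒ 15531/16384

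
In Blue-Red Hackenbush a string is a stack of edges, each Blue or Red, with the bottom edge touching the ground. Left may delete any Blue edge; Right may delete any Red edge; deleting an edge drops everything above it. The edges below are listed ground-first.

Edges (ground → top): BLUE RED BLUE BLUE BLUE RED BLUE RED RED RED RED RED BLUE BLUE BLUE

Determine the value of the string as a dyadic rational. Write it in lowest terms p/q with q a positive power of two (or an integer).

14863/16384

step 1: add BLUE to get B; options L={ 0 } R={ ∅ } so 1
step 2: add RED to get BR; options L={ 0 } R={ 1 } so 1/2
step 3: add BLUE to get BRB; options L={ 0; 1/2 } R={ 1 } so 3/4
step 4: add BLUE to get BRBB; options L={ 0; 1/2; 3/4 } R={ 1 } so 7/8
step 5: add BLUE to get BRBBB; options L={ 0; 1/2; 3/4; 7/8 } R={ 1 } so 15/16
step 6: add RED to get BRBBBR; options L={ 0; 1/2; 3/4; 7/8 } R={ 15/16; 1 } so 29/32
step 7: add BLUE to get BRBBBRB; options L={ 0; 1/2; 3/4; 7/8; 29/32 } R={ 15/16; 1 } so 59/64
step 8: add RED to get BRBBBRBR; options L={ 0; 1/2; 3/4; 7/8; 29/32 } R={ 59/64; 15/16; 1 } so 117/128
step 9: add RED to get BRBBBRBRR; options L={ 0; 1/2; 3/4; 7/8; 29/32 } R={ 117/128; 59/64; 15/16; 1 } so 233/256
step 10: add RED to get BRBBBRBRRR; options L={ 0; 1/2; 3/4; 7/8; 29/32 } R={ 233/256; 117/128; 59/64; 15/16; 1 } so 465/512
step 11: add RED to get BRBBBRBRRRR; options L={ 0; 1/2; 3/4; 7/8; 29/32 } R={ 465/512; 233/256; 117/128; 59/64; 15/16; 1 } so 929/1024
step 12: add RED to get BRBBBRBRRRRR; options L={ 0; 1/2; 3/4; 7/8; 29/32 } R={ 929/1024; 465/512; 233/256; 117/128; 59/64; 15/16; 1 } so 1857/2048
step 13: add BLUE to get BRBBBRBRRRRRB; options L={ 0; 1/2; 3/4; 7/8; 29/32; 1857/2048 } R={ 929/1024; 465/512; 233/256; 117/128; 59/64; 15/16; 1 } so 3715/4096
step 14: add BLUE to get BRBBBRBRRRRRBB; options L={ 0; 1/2; 3/4; 7/8; 29/32; 1857/2048; 3715/4096 } R={ 929/1024; 465/512; 233/256; 117/128; 59/64; 15/16; 1 } so 7431/8192
step 15: add BLUE to get BRBBBRBRRRRRBBB; options L={ 0; 1/2; 3/4; 7/8; 29/32; 1857/2048; 3715/4096; 7431/8192 } R={ 929/1024; 465/512; 233/256; 117/128; 59/64; 15/16; 1 } so 14863/16384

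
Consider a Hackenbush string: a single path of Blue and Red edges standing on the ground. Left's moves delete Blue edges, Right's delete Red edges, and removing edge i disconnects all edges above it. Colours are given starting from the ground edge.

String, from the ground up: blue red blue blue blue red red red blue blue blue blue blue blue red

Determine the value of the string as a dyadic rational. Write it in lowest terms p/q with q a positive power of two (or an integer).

Build v(s[:k]) for k = 1..15, string s = blue red blue blue blue red red red blue blue blue blue blue blue red.
v_1 [b]  L=[0]  R=[(no moves)]  so 1
v_2 [br]  L=[0]  R=[1]  so 1/2
v_3 [brb]  L=[0, 1/2]  R=[1]  so 3/4
v_4 [brbb]  L=[0, 1/2, 3/4]  R=[1]  so 7/8
v_5 [brbbb]  L=[0, 1/2, 3/4, 7/8]  R=[1]  so 15/16
v_6 [brbbbr]  L=[0, 1/2, 3/4, 7/8]  R=[15/16, 1]  so 29/32
v_7 [brbbbrr]  L=[0, 1/2, 3/4, 7/8]  R=[29/32, 15/16, 1]  so 57/64
v_8 [brbbbrrr]  L=[0, 1/2, 3/4, 7/8]  R=[57/64, 29/32, 15/16, 1]  so 113/128
v_9 [brbbbrrrb]  L=[0, 1/2, 3/4, 7/8, 113/128]  R=[57/64, 29/32, 15/16, 1]  so 227/256
v_10 [brbbbrrrbb]  L=[0, 1/2, 3/4, 7/8, 113/128, 227/256]  R=[57/64, 29/32, 15/16, 1]  so 455/512
v_11 [brbbbrrrbbb]  L=[0, 1/2, 3/4, 7/8, 113/128, 227/256, 455/512]  R=[57/64, 29/32, 15/16, 1]  so 911/1024
v_12 [brbbbrrrbbbb]  L=[0, 1/2, 3/4, 7/8, 113/128, 227/256, 455/512, 911/1024]  R=[57/64, 29/32, 15/16, 1]  so 1823/2048
v_13 [brbbbrrrbbbbb]  L=[0, 1/2, 3/4, 7/8, 113/128, 227/256, 455/512, 911/1024, 1823/2048]  R=[57/64, 29/32, 15/16, 1]  so 3647/4096
v_14 [brbbbrrrbbbbbb]  L=[0, 1/2, 3/4, 7/8, 113/128, 227/256, 455/512, 911/1024, 1823/2048, 3647/4096]  R=[57/64, 29/32, 15/16, 1]  so 7295/8192
v_15 [brbbbrrrbbbbbbr]  L=[0, 1/2, 3/4, 7/8, 113/128, 227/256, 455/512, 911/1024, 1823/2048, 3647/4096]  R=[7295/8192, 57/64, 29/32, 15/16, 1]  so 14589/16384

14589/16384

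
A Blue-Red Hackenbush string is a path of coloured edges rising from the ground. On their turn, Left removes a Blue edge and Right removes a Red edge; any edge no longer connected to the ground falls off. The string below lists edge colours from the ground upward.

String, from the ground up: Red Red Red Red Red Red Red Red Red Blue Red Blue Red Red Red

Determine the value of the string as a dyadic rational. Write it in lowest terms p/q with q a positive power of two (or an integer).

R: Left { none }, Right { 0 } so simplest -1
RR: Left { none }, Right { -1; 0 } so simplest -2
RRR: Left { none }, Right { -2; -1; 0 } so simplest -3
RRRR: Left { none }, Right { -3; -2; -1; 0 } so simplest -4
RRRRR: Left { none }, Right { -4; -3; -2; -1; 0 } so simplest -5
RRRRRR: Left { none }, Right { -5; -4; -3; -2; -1; 0 } so simplest -6
RRRRRRR: Left { none }, Right { -6; -5; -4; -3; -2; -1; 0 } so simplest -7
RRRRRRRR: Left { none }, Right { -7; -6; -5; -4; -3; -2; -1; 0 } so simplest -8
RRRRRRRRR: Left { none }, Right { -8; -7; -6; -5; -4; -3; -2; -1; 0 } so simplest -9
RRRRRRRRRB: Left { -9 }, Right { -8; -7; -6; -5; -4; -3; -2; -1; 0 } so simplest -17/2
RRRRRRRRRBR: Left { -9 }, Right { -17/2; -8; -7; -6; -5; -4; -3; -2; -1; 0 } so simplest -35/4
RRRRRRRRRBRB: Left { -9; -35/4 }, Right { -17/2; -8; -7; -6; -5; -4; -3; -2; -1; 0 } so simplest -69/8
RRRRRRRRRBRBR: Left { -9; -35/4 }, Right { -69/8; -17/2; -8; -7; -6; -5; -4; -3; -2; -1; 0 } so simplest -139/16
RRRRRRRRRBRBRR: Left { -9; -35/4 }, Right { -139/16; -69/8; -17/2; -8; -7; -6; -5; -4; -3; -2; -1; 0 } so simplest -279/32
RRRRRRRRRBRBRRR: Left { -9; -35/4 }, Right { -279/32; -139/16; -69/8; -17/2; -8; -7; -6; -5; -4; -3; -2; -1; 0 } so simplest -559/64

-559/64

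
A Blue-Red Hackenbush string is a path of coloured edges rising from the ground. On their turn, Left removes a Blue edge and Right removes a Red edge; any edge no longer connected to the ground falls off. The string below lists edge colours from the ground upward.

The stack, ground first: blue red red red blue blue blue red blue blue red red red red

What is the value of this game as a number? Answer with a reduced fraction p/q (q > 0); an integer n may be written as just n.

1889/8192

Prefix values for blue red red red blue blue blue red blue blue red red red red via {L|R} + simplicity:
1 of 14 · b · max L 0 · min R +∞ => 1
2 of 14 · br · max L 0 · min R 1 => 1/2
3 of 14 · brr · max L 0 · min R 1/2 => 1/4
4 of 14 · brrr · max L 0 · min R 1/4 => 1/8
5 of 14 · brrrb · max L 1/8 · min R 1/4 => 3/16
6 of 14 · brrrbb · max L 3/16 · min R 1/4 => 7/32
7 of 14 · brrrbbb · max L 7/32 · min R 1/4 => 15/64
8 of 14 · brrrbbbr · max L 7/32 · min R 15/64 => 29/128
9 of 14 · brrrbbbrb · max L 29/128 · min R 15/64 => 59/256
10 of 14 · brrrbbbrbb · max L 59/256 · min R 15/64 => 119/512
11 of 14 · brrrbbbrbbr · max L 59/256 · min R 119/512 => 237/1024
12 of 14 · brrrbbbrbbrr · max L 59/256 · min R 237/1024 => 473/2048
13 of 14 · brrrbbbrbbrrr · max L 59/256 · min R 473/2048 => 945/4096
14 of 14 · brrrbbbrbbrrrr · max L 59/256 · min R 945/4096 => 1889/8192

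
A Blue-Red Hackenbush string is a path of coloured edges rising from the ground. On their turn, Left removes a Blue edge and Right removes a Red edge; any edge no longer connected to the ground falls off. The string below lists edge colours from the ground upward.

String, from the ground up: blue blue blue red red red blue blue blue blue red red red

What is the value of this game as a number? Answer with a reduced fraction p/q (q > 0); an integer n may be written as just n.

2289/1024

Recurse on prefixes of the 13-edge string blue blue blue red red red blue blue blue blue red red red:
b: Left { 0 }, Right { · } — simplest 1
bb: Left { 0, 1 }, Right { · } — simplest 2
bbb: Left { 0, 1, 2 }, Right { · } — simplest 3
bbbr: Left { 0, 1, 2 }, Right { 3 } — simplest 5/2
bbbrr: Left { 0, 1, 2 }, Right { 5/2, 3 } — simplest 9/4
bbbrrr: Left { 0, 1, 2 }, Right { 9/4, 5/2, 3 } — simplest 17/8
bbbrrrb: Left { 0, 1, 2, 17/8 }, Right { 9/4, 5/2, 3 } — simplest 35/16
bbbrrrbb: Left { 0, 1, 2, 17/8, 35/16 }, Right { 9/4, 5/2, 3 } — simplest 71/32
bbbrrrbbb: Left { 0, 1, 2, 17/8, 35/16, 71/32 }, Right { 9/4, 5/2, 3 } — simplest 143/64
bbbrrrbbbb: Left { 0, 1, 2, 17/8, 35/16, 71/32, 143/64 }, Right { 9/4, 5/2, 3 } — simplest 287/128
bbbrrrbbbbr: Left { 0, 1, 2, 17/8, 35/16, 71/32, 143/64 }, Right { 287/128, 9/4, 5/2, 3 } — simplest 573/256
bbbrrrbbbbrr: Left { 0, 1, 2, 17/8, 35/16, 71/32, 143/64 }, Right { 573/256, 287/128, 9/4, 5/2, 3 } — simplest 1145/512
bbbrrrbbbbrrr: Left { 0, 1, 2, 17/8, 35/16, 71/32, 143/64 }, Right { 1145/512, 573/256, 287/128, 9/4, 5/2, 3 } — simplest 2289/1024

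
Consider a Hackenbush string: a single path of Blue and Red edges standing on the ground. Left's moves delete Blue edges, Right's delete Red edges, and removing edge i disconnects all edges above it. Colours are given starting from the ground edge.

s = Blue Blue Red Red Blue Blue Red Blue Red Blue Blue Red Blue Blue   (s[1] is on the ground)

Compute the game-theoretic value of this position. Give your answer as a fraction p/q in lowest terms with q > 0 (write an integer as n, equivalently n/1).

g_1 [B]  L=[0]  R=[—]  → 1
g_2 [BB]  L=[0 1]  R=[—]  → 2
g_3 [BBR]  L=[0 1]  R=[2]  → 3/2
g_4 [BBRR]  L=[0 1]  R=[3/2 2]  → 5/4
g_5 [BBRRB]  L=[0 1 5/4]  R=[3/2 2]  → 11/8
g_6 [BBRRBB]  L=[0 1 5/4 11/8]  R=[3/2 2]  → 23/16
g_7 [BBRRBBR]  L=[0 1 5/4 11/8]  R=[23/16 3/2 2]  → 45/32
g_8 [BBRRBBRB]  L=[0 1 5/4 11/8 45/32]  R=[23/16 3/2 2]  → 91/64
g_9 [BBRRBBRBR]  L=[0 1 5/4 11/8 45/32]  R=[91/64 23/16 3/2 2]  → 181/128
g_10 [BBRRBBRBRB]  L=[0 1 5/4 11/8 45/32 181/128]  R=[91/64 23/16 3/2 2]  → 363/256
g_11 [BBRRBBRBRBB]  L=[0 1 5/4 11/8 45/32 181/128 363/256]  R=[91/64 23/16 3/2 2]  → 727/512
g_12 [BBRRBBRBRBBR]  L=[0 1 5/4 11/8 45/32 181/128 363/256]  R=[727/512 91/64 23/16 3/2 2]  → 1453/1024
g_13 [BBRRBBRBRBBRB]  L=[0 1 5/4 11/8 45/32 181/128 363/256 1453/1024]  R=[727/512 91/64 23/16 3/2 2]  → 2907/2048
g_14 [BBRRBBRBRBBRBB]  L=[0 1 5/4 11/8 45/32 181/128 363/256 1453/1024 2907/2048]  R=[727/512 91/64 23/16 3/2 2]  → 5815/4096

5815/4096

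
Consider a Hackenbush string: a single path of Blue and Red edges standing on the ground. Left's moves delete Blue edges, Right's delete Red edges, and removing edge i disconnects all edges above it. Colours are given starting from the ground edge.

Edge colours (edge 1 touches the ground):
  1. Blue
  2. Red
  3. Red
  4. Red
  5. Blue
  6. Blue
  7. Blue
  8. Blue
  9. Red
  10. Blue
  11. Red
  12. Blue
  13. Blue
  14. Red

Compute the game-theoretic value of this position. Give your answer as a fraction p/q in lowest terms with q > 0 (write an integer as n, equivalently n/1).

1965/8192

B: Left { 0 }, Right {  } -> simplest 1
BR: Left { 0 }, Right { 1 } -> simplest 1/2
BRR: Left { 0 }, Right { 1/2, 1 } -> simplest 1/4
BRRR: Left { 0 }, Right { 1/4, 1/2, 1 } -> simplest 1/8
BRRRB: Left { 0, 1/8 }, Right { 1/4, 1/2, 1 } -> simplest 3/16
BRRRBB: Left { 0, 1/8, 3/16 }, Right { 1/4, 1/2, 1 } -> simplest 7/32
BRRRBBB: Left { 0, 1/8, 3/16, 7/32 }, Right { 1/4, 1/2, 1 } -> simplest 15/64
BRRRBBBB: Left { 0, 1/8, 3/16, 7/32, 15/64 }, Right { 1/4, 1/2, 1 } -> simplest 31/128
BRRRBBBBR: Left { 0, 1/8, 3/16, 7/32, 15/64 }, Right { 31/128, 1/4, 1/2, 1 } -> simplest 61/256
BRRRBBBBRB: Left { 0, 1/8, 3/16, 7/32, 15/64, 61/256 }, Right { 31/128, 1/4, 1/2, 1 } -> simplest 123/512
BRRRBBBBRBR: Left { 0, 1/8, 3/16, 7/32, 15/64, 61/256 }, Right { 123/512, 31/128, 1/4, 1/2, 1 } -> simplest 245/1024
BRRRBBBBRBRB: Left { 0, 1/8, 3/16, 7/32, 15/64, 61/256, 245/1024 }, Right { 123/512, 31/128, 1/4, 1/2, 1 } -> simplest 491/2048
BRRRBBBBRBRBB: Left { 0, 1/8, 3/16, 7/32, 15/64, 61/256, 245/1024, 491/2048 }, Right { 123/512, 31/128, 1/4, 1/2, 1 } -> simplest 983/4096
BRRRBBBBRBRBBR: Left { 0, 1/8, 3/16, 7/32, 15/64, 61/256, 245/1024, 491/2048 }, Right { 983/4096, 123/512, 31/128, 1/4, 1/2, 1 } -> simplest 1965/8192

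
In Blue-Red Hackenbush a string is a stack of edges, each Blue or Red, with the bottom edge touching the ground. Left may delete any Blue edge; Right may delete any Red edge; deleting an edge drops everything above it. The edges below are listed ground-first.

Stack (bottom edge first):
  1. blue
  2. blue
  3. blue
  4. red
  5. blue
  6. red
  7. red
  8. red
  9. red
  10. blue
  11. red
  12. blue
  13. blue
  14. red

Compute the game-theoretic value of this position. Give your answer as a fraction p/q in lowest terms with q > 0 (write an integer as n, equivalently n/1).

5165/2048

1 of 14 · b · max L 0 · min R +∞ => 1
2 of 14 · bb · max L 1 · min R +∞ => 2
3 of 14 · bbb · max L 2 · min R +∞ => 3
4 of 14 · bbbr · max L 2 · min R 3 => 5/2
5 of 14 · bbbrb · max L 5/2 · min R 3 => 11/4
6 of 14 · bbbrbr · max L 5/2 · min R 11/4 => 21/8
7 of 14 · bbbrbrr · max L 5/2 · min R 21/8 => 41/16
8 of 14 · bbbrbrrr · max L 5/2 · min R 41/16 => 81/32
9 of 14 · bbbrbrrrr · max L 5/2 · min R 81/32 => 161/64
10 of 14 · bbbrbrrrrb · max L 161/64 · min R 81/32 => 323/128
11 of 14 · bbbrbrrrrbr · max L 161/64 · min R 323/128 => 645/256
12 of 14 · bbbrbrrrrbrb · max L 645/256 · min R 323/128 => 1291/512
13 of 14 · bbbrbrrrrbrbb · max L 1291/512 · min R 323/128 => 2583/1024
14 of 14 · bbbrbrrrrbrbbr · max L 1291/512 · min R 2583/1024 => 5165/2048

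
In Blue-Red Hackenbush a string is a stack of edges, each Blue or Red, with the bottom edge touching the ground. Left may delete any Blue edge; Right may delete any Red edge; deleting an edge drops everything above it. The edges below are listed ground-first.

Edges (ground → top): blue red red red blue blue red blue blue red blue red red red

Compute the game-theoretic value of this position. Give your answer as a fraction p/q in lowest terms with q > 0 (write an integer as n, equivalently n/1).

Prefix values for blue red red red blue blue red blue blue red blue red red red via {L|R} + simplicity:
step 1: add blue to get b; options L={ 0 } R={ ∅ } — 1
step 2: add red to get br; options L={ 0 } R={ 1 } — 1/2
step 3: add red to get brr; options L={ 0 } R={ 1/2, 1 } — 1/4
step 4: add red to get brrr; options L={ 0 } R={ 1/4, 1/2, 1 } — 1/8
step 5: add blue to get brrrb; options L={ 0, 1/8 } R={ 1/4, 1/2, 1 } — 3/16
step 6: add blue to get brrrbb; options L={ 0, 1/8, 3/16 } R={ 1/4, 1/2, 1 } — 7/32
step 7: add red to get brrrbbr; options L={ 0, 1/8, 3/16 } R={ 7/32, 1/4, 1/2, 1 } — 13/64
step 8: add blue to get brrrbbrb; options L={ 0, 1/8, 3/16, 13/64 } R={ 7/32, 1/4, 1/2, 1 } — 27/128
step 9: add blue to get brrrbbrbb; options L={ 0, 1/8, 3/16, 13/64, 27/128 } R={ 7/32, 1/4, 1/2, 1 } — 55/256
step 10: add red to get brrrbbrbbr; options L={ 0, 1/8, 3/16, 13/64, 27/128 } R={ 55/256, 7/32, 1/4, 1/2, 1 } — 109/512
step 11: add blue to get brrrbbrbbrb; options L={ 0, 1/8, 3/16, 13/64, 27/128, 109/512 } R={ 55/256, 7/32, 1/4, 1/2, 1 } — 219/1024
step 12: add red to get brrrbbrbbrbr; options L={ 0, 1/8, 3/16, 13/64, 27/128, 109/512 } R={ 219/1024, 55/256, 7/32, 1/4, 1/2, 1 } — 437/2048
step 13: add red to get brrrbbrbbrbrr; options L={ 0, 1/8, 3/16, 13/64, 27/128, 109/512 } R={ 437/2048, 219/1024, 55/256, 7/32, 1/4, 1/2, 1 } — 873/4096
step 14: add red to get brrrbbrbbrbrrr; options L={ 0, 1/8, 3/16, 13/64, 27/128, 109/512 } R={ 873/4096, 437/2048, 219/1024, 55/256, 7/32, 1/4, 1/2, 1 } — 1745/8192

1745/8192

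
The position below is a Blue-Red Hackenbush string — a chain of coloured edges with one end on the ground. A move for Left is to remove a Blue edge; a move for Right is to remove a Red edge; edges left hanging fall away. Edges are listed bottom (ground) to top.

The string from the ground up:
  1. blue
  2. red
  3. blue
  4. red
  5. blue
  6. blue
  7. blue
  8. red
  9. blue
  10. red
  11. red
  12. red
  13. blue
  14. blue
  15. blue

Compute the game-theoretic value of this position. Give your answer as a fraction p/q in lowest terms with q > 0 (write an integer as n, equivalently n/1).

11919/16384

step 1: add blue to get b; options L={ 0 } R={ ∅ } = 1
step 2: add red to get br; options L={ 0 } R={ 1 } = 1/2
step 3: add blue to get brb; options L={ 0,1/2 } R={ 1 } = 3/4
step 4: add red to get brbr; options L={ 0,1/2 } R={ 3/4,1 } = 5/8
step 5: add blue to get brbrb; options L={ 0,1/2,5/8 } R={ 3/4,1 } = 11/16
step 6: add blue to get brbrbb; options L={ 0,1/2,5/8,11/16 } R={ 3/4,1 } = 23/32
step 7: add blue to get brbrbbb; options L={ 0,1/2,5/8,11/16,23/32 } R={ 3/4,1 } = 47/64
step 8: add red to get brbrbbbr; options L={ 0,1/2,5/8,11/16,23/32 } R={ 47/64,3/4,1 } = 93/128
step 9: add blue to get brbrbbbrb; options L={ 0,1/2,5/8,11/16,23/32,93/128 } R={ 47/64,3/4,1 } = 187/256
step 10: add red to get brbrbbbrbr; options L={ 0,1/2,5/8,11/16,23/32,93/128 } R={ 187/256,47/64,3/4,1 } = 373/512
step 11: add red to get brbrbbbrbrr; options L={ 0,1/2,5/8,11/16,23/32,93/128 } R={ 373/512,187/256,47/64,3/4,1 } = 745/1024
step 12: add red to get brbrbbbrbrrr; options L={ 0,1/2,5/8,11/16,23/32,93/128 } R={ 745/1024,373/512,187/256,47/64,3/4,1 } = 1489/2048
step 13: add blue to get brbrbbbrbrrrb; options L={ 0,1/2,5/8,11/16,23/32,93/128,1489/2048 } R={ 745/1024,373/512,187/256,47/64,3/4,1 } = 2979/4096
step 14: add blue to get brbrbbbrbrrrbb; options L={ 0,1/2,5/8,11/16,23/32,93/128,1489/2048,2979/4096 } R={ 745/1024,373/512,187/256,47/64,3/4,1 } = 5959/8192
step 15: add blue to get brbrbbbrbrrrbbb; options L={ 0,1/2,5/8,11/16,23/32,93/128,1489/2048,2979/4096,5959/8192 } R={ 745/1024,373/512,187/256,47/64,3/4,1 } = 11919/16384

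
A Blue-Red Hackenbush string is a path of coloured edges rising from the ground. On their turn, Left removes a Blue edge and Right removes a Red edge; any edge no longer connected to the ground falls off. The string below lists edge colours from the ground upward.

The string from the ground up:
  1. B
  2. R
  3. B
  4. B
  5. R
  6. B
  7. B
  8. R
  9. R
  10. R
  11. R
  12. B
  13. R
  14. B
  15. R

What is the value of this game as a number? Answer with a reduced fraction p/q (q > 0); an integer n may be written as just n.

Build val(s[:k]) for k = 1..15, string s = B R B B R B B R R R R B R B R.
1 of 15 · B · max L 0 · min R +∞ — 1
2 of 15 · BR · max L 0 · min R 1 — 1/2
3 of 15 · BRB · max L 1/2 · min R 1 — 3/4
4 of 15 · BRBB · max L 3/4 · min R 1 — 7/8
5 of 15 · BRBBR · max L 3/4 · min R 7/8 — 13/16
6 of 15 · BRBBRB · max L 13/16 · min R 7/8 — 27/32
7 of 15 · BRBBRBB · max L 27/32 · min R 7/8 — 55/64
8 of 15 · BRBBRBBR · max L 27/32 · min R 55/64 — 109/128
9 of 15 · BRBBRBBRR · max L 27/32 · min R 109/128 — 217/256
10 of 15 · BRBBRBBRRR · max L 27/32 · min R 217/256 — 433/512
11 of 15 · BRBBRBBRRRR · max L 27/32 · min R 433/512 — 865/1024
12 of 15 · BRBBRBBRRRRB · max L 865/1024 · min R 433/512 — 1731/2048
13 of 15 · BRBBRBBRRRRBR · max L 865/1024 · min R 1731/2048 — 3461/4096
14 of 15 · BRBBRBBRRRRBRB · max L 3461/4096 · min R 1731/2048 — 6923/8192
15 of 15 · BRBBRBBRRRRBRBR · max L 3461/4096 · min R 6923/8192 — 13845/16384

13845/16384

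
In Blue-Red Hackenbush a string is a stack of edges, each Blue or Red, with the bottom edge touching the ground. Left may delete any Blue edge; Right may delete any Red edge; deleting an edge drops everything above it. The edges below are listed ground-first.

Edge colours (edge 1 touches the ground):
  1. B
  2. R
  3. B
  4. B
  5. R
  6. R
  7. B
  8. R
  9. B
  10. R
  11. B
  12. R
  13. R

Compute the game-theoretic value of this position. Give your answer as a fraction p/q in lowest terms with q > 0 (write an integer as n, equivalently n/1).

3241/4096

Prefix values for B R B B R R B R B R B R R via {L|R} + simplicity:
val_1 [B]  L=[0]  R=[∅]  — 1
val_2 [BR]  L=[0]  R=[1]  — 1/2
val_3 [BRB]  L=[0 1/2]  R=[1]  — 3/4
val_4 [BRBB]  L=[0 1/2 3/4]  R=[1]  — 7/8
val_5 [BRBBR]  L=[0 1/2 3/4]  R=[7/8 1]  — 13/16
val_6 [BRBBRR]  L=[0 1/2 3/4]  R=[13/16 7/8 1]  — 25/32
val_7 [BRBBRRB]  L=[0 1/2 3/4 25/32]  R=[13/16 7/8 1]  — 51/64
val_8 [BRBBRRBR]  L=[0 1/2 3/4 25/32]  R=[51/64 13/16 7/8 1]  — 101/128
val_9 [BRBBRRBRB]  L=[0 1/2 3/4 25/32 101/128]  R=[51/64 13/16 7/8 1]  — 203/256
val_10 [BRBBRRBRBR]  L=[0 1/2 3/4 25/32 101/128]  R=[203/256 51/64 13/16 7/8 1]  — 405/512
val_11 [BRBBRRBRBRB]  L=[0 1/2 3/4 25/32 101/128 405/512]  R=[203/256 51/64 13/16 7/8 1]  — 811/1024
val_12 [BRBBRRBRBRBR]  L=[0 1/2 3/4 25/32 101/128 405/512]  R=[811/1024 203/256 51/64 13/16 7/8 1]  — 1621/2048
val_13 [BRBBRRBRBRBRR]  L=[0 1/2 3/4 25/32 101/128 405/512]  R=[1621/2048 811/1024 203/256 51/64 13/16 7/8 1]  — 3241/4096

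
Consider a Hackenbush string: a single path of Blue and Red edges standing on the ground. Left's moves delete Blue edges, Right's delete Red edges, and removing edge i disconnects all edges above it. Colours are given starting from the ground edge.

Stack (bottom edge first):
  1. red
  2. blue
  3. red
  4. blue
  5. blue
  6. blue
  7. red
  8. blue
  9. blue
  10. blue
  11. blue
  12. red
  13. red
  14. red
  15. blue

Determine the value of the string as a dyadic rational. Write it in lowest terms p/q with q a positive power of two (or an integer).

-8733/16384

Prefix values for red blue red blue blue blue red blue blue blue blue red red red blue via {L|R} + simplicity:
1 of 15 · r · max L −∞ · min R 0 -> -1
2 of 15 · rb · max L -1 · min R 0 -> -1/2
3 of 15 · rbr · max L -1 · min R -1/2 -> -3/4
4 of 15 · rbrb · max L -3/4 · min R -1/2 -> -5/8
5 of 15 · rbrbb · max L -5/8 · min R -1/2 -> -9/16
6 of 15 · rbrbbb · max L -9/16 · min R -1/2 -> -17/32
7 of 15 · rbrbbbr · max L -9/16 · min R -17/32 -> -35/64
8 of 15 · rbrbbbrb · max L -35/64 · min R -17/32 -> -69/128
9 of 15 · rbrbbbrbb · max L -69/128 · min R -17/32 -> -137/256
10 of 15 · rbrbbbrbbb · max L -137/256 · min R -17/32 -> -273/512
11 of 15 · rbrbbbrbbbb · max L -273/512 · min R -17/32 -> -545/1024
12 of 15 · rbrbbbrbbbbr · max L -273/512 · min R -545/1024 -> -1091/2048
13 of 15 · rbrbbbrbbbbrr · max L -273/512 · min R -1091/2048 -> -2183/4096
14 of 15 · rbrbbbrbbbbrrr · max L -273/512 · min R -2183/4096 -> -4367/8192
15 of 15 · rbrbbbrbbbbrrrb · max L -4367/8192 · min R -2183/4096 -> -8733/16384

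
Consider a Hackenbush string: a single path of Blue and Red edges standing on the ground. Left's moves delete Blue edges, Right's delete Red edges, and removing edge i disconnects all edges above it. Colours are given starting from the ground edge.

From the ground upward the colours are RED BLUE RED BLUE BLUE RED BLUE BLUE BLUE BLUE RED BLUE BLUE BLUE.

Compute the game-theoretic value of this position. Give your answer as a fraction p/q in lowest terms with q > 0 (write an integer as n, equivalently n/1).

-4625/8192

Recurse on prefixes of the 14-edge string RED BLUE RED BLUE BLUE RED BLUE BLUE BLUE BLUE RED BLUE BLUE BLUE:
g_1 [R]  L=[·]  R=[0]  => -1
g_2 [RB]  L=[-1]  R=[0]  => -1/2
g_3 [RBR]  L=[-1]  R=[-1/2,0]  => -3/4
g_4 [RBRB]  L=[-1,-3/4]  R=[-1/2,0]  => -5/8
g_5 [RBRBB]  L=[-1,-3/4,-5/8]  R=[-1/2,0]  => -9/16
g_6 [RBRBBR]  L=[-1,-3/4,-5/8]  R=[-9/16,-1/2,0]  => -19/32
g_7 [RBRBBRB]  L=[-1,-3/4,-5/8,-19/32]  R=[-9/16,-1/2,0]  => -37/64
g_8 [RBRBBRBB]  L=[-1,-3/4,-5/8,-19/32,-37/64]  R=[-9/16,-1/2,0]  => -73/128
g_9 [RBRBBRBBB]  L=[-1,-3/4,-5/8,-19/32,-37/64,-73/128]  R=[-9/16,-1/2,0]  => -145/256
g_10 [RBRBBRBBBB]  L=[-1,-3/4,-5/8,-19/32,-37/64,-73/128,-145/256]  R=[-9/16,-1/2,0]  => -289/512
g_11 [RBRBBRBBBBR]  L=[-1,-3/4,-5/8,-19/32,-37/64,-73/128,-145/256]  R=[-289/512,-9/16,-1/2,0]  => -579/1024
g_12 [RBRBBRBBBBRB]  L=[-1,-3/4,-5/8,-19/32,-37/64,-73/128,-145/256,-579/1024]  R=[-289/512,-9/16,-1/2,0]  => -1157/2048
g_13 [RBRBBRBBBBRBB]  L=[-1,-3/4,-5/8,-19/32,-37/64,-73/128,-145/256,-579/1024,-1157/2048]  R=[-289/512,-9/16,-1/2,0]  => -2313/4096
g_14 [RBRBBRBBBBRBBB]  L=[-1,-3/4,-5/8,-19/32,-37/64,-73/128,-145/256,-579/1024,-1157/2048,-2313/4096]  R=[-289/512,-9/16,-1/2,0]  => -4625/8192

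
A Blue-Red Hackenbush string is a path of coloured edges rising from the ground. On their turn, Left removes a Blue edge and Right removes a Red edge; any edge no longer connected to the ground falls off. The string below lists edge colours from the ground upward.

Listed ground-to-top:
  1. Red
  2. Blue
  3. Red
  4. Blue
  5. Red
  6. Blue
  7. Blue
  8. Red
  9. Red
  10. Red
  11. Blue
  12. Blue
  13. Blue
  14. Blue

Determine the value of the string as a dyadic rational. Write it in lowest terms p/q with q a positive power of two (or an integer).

step 1: add Red to get R; options L={  } R={ 0 } → -1
step 2: add Blue to get RB; options L={ -1 } R={ 0 } → -1/2
step 3: add Red to get RBR; options L={ -1 } R={ -1/2 0 } → -3/4
step 4: add Blue to get RBRB; options L={ -1 -3/4 } R={ -1/2 0 } → -5/8
step 5: add Red to get RBRBR; options L={ -1 -3/4 } R={ -5/8 -1/2 0 } → -11/16
step 6: add Blue to get RBRBRB; options L={ -1 -3/4 -11/16 } R={ -5/8 -1/2 0 } → -21/32
step 7: add Blue to get RBRBRBB; options L={ -1 -3/4 -11/16 -21/32 } R={ -5/8 -1/2 0 } → -41/64
step 8: add Red to get RBRBRBBR; options L={ -1 -3/4 -11/16 -21/32 } R={ -41/64 -5/8 -1/2 0 } → -83/128
step 9: add Red to get RBRBRBBRR; options L={ -1 -3/4 -11/16 -21/32 } R={ -83/128 -41/64 -5/8 -1/2 0 } → -167/256
step 10: add Red to get RBRBRBBRRR; options L={ -1 -3/4 -11/16 -21/32 } R={ -167/256 -83/128 -41/64 -5/8 -1/2 0 } → -335/512
step 11: add Blue to get RBRBRBBRRRB; options L={ -1 -3/4 -11/16 -21/32 -335/512 } R={ -167/256 -83/128 -41/64 -5/8 -1/2 0 } → -669/1024
step 12: add Blue to get RBRBRBBRRRBB; options L={ -1 -3/4 -11/16 -21/32 -335/512 -669/1024 } R={ -167/256 -83/128 -41/64 -5/8 -1/2 0 } → -1337/2048
step 13: add Blue to get RBRBRBBRRRBBB; options L={ -1 -3/4 -11/16 -21/32 -335/512 -669/1024 -1337/2048 } R={ -167/256 -83/128 -41/64 -5/8 -1/2 0 } → -2673/4096
step 14: add Blue to get RBRBRBBRRRBBBB; options L={ -1 -3/4 -11/16 -21/32 -335/512 -669/1024 -1337/2048 -2673/4096 } R={ -167/256 -83/128 -41/64 -5/8 -1/2 0 } → -5345/8192

-5345/8192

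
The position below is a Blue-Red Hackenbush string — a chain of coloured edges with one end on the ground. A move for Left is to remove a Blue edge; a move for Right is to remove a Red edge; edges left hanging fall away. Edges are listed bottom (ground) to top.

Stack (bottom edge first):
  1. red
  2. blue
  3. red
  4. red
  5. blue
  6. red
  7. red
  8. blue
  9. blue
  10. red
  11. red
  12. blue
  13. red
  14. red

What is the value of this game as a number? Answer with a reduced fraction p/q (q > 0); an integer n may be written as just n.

value(r) = { ∅ | 0 } — -1
value(rb) = { -1 | 0 } — -1/2
value(rbr) = { -1 | -1/2, 0 } — -3/4
value(rbrr) = { -1 | -3/4, -1/2, 0 } — -7/8
value(rbrrb) = { -1, -7/8 | -3/4, -1/2, 0 } — -13/16
value(rbrrbr) = { -1, -7/8 | -13/16, -3/4, -1/2, 0 } — -27/32
value(rbrrbrr) = { -1, -7/8 | -27/32, -13/16, -3/4, -1/2, 0 } — -55/64
value(rbrrbrrb) = { -1, -7/8, -55/64 | -27/32, -13/16, -3/4, -1/2, 0 } — -109/128
value(rbrrbrrbb) = { -1, -7/8, -55/64, -109/128 | -27/32, -13/16, -3/4, -1/2, 0 } — -217/256
value(rbrrbrrbbr) = { -1, -7/8, -55/64, -109/128 | -217/256, -27/32, -13/16, -3/4, -1/2, 0 } — -435/512
value(rbrrbrrbbrr) = { -1, -7/8, -55/64, -109/128 | -435/512, -217/256, -27/32, -13/16, -3/4, -1/2, 0 } — -871/1024
value(rbrrbrrbbrrb) = { -1, -7/8, -55/64, -109/128, -871/1024 | -435/512, -217/256, -27/32, -13/16, -3/4, -1/2, 0 } — -1741/2048
value(rbrrbrrbbrrbr) = { -1, -7/8, -55/64, -109/128, -871/1024 | -1741/2048, -435/512, -217/256, -27/32, -13/16, -3/4, -1/2, 0 } — -3483/4096
value(rbrrbrrbbrrbrr) = { -1, -7/8, -55/64, -109/128, -871/1024 | -3483/4096, -1741/2048, -435/512, -217/256, -27/32, -13/16, -3/4, -1/2, 0 } — -6967/8192

-6967/8192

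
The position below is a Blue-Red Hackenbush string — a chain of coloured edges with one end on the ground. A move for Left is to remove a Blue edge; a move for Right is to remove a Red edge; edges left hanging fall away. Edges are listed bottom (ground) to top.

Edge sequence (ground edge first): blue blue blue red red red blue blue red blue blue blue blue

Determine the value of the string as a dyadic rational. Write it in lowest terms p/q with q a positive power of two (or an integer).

2271/1024

Build val(s[:k]) for k = 1..13, string s = blue blue blue red red red blue blue red blue blue blue blue.
val_1 [b]  L=[0]  R=[(no moves)]  — 1
val_2 [bb]  L=[0 1]  R=[(no moves)]  — 2
val_3 [bbb]  L=[0 1 2]  R=[(no moves)]  — 3
val_4 [bbbr]  L=[0 1 2]  R=[3]  — 5/2
val_5 [bbbrr]  L=[0 1 2]  R=[5/2 3]  — 9/4
val_6 [bbbrrr]  L=[0 1 2]  R=[9/4 5/2 3]  — 17/8
val_7 [bbbrrrb]  L=[0 1 2 17/8]  R=[9/4 5/2 3]  — 35/16
val_8 [bbbrrrbb]  L=[0 1 2 17/8 35/16]  R=[9/4 5/2 3]  — 71/32
val_9 [bbbrrrbbr]  L=[0 1 2 17/8 35/16]  R=[71/32 9/4 5/2 3]  — 141/64
val_10 [bbbrrrbbrb]  L=[0 1 2 17/8 35/16 141/64]  R=[71/32 9/4 5/2 3]  — 283/128
val_11 [bbbrrrbbrbb]  L=[0 1 2 17/8 35/16 141/64 283/128]  R=[71/32 9/4 5/2 3]  — 567/256
val_12 [bbbrrrbbrbbb]  L=[0 1 2 17/8 35/16 141/64 283/128 567/256]  R=[71/32 9/4 5/2 3]  — 1135/512
val_13 [bbbrrrbbrbbbb]  L=[0 1 2 17/8 35/16 141/64 283/128 567/256 1135/512]  R=[71/32 9/4 5/2 3]  — 2271/1024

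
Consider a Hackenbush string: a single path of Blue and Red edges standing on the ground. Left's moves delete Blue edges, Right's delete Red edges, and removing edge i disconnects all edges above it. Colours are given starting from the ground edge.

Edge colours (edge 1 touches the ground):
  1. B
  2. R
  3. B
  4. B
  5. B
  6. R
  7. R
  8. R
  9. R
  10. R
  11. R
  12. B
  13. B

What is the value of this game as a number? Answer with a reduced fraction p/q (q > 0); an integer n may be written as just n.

3591/4096

Prefix values for B R B B B R R R R R R B B via {L|R} + simplicity:
step 1: add B to get B; options L={ 0 } R={ none } => 1
step 2: add R to get BR; options L={ 0 } R={ 1 } => 1/2
step 3: add B to get BRB; options L={ 0; 1/2 } R={ 1 } => 3/4
step 4: add B to get BRBB; options L={ 0; 1/2; 3/4 } R={ 1 } => 7/8
step 5: add B to get BRBBB; options L={ 0; 1/2; 3/4; 7/8 } R={ 1 } => 15/16
step 6: add R to get BRBBBR; options L={ 0; 1/2; 3/4; 7/8 } R={ 15/16; 1 } => 29/32
step 7: add R to get BRBBBRR; options L={ 0; 1/2; 3/4; 7/8 } R={ 29/32; 15/16; 1 } => 57/64
step 8: add R to get BRBBBRRR; options L={ 0; 1/2; 3/4; 7/8 } R={ 57/64; 29/32; 15/16; 1 } => 113/128
step 9: add R to get BRBBBRRRR; options L={ 0; 1/2; 3/4; 7/8 } R={ 113/128; 57/64; 29/32; 15/16; 1 } => 225/256
step 10: add R to get BRBBBRRRRR; options L={ 0; 1/2; 3/4; 7/8 } R={ 225/256; 113/128; 57/64; 29/32; 15/16; 1 } => 449/512
step 11: add R to get BRBBBRRRRRR; options L={ 0; 1/2; 3/4; 7/8 } R={ 449/512; 225/256; 113/128; 57/64; 29/32; 15/16; 1 } => 897/1024
step 12: add B to get BRBBBRRRRRRB; options L={ 0; 1/2; 3/4; 7/8; 897/1024 } R={ 449/512; 225/256; 113/128; 57/64; 29/32; 15/16; 1 } => 1795/2048
step 13: add B to get BRBBBRRRRRRBB; options L={ 0; 1/2; 3/4; 7/8; 897/1024; 1795/2048 } R={ 449/512; 225/256; 113/128; 57/64; 29/32; 15/16; 1 } => 3591/4096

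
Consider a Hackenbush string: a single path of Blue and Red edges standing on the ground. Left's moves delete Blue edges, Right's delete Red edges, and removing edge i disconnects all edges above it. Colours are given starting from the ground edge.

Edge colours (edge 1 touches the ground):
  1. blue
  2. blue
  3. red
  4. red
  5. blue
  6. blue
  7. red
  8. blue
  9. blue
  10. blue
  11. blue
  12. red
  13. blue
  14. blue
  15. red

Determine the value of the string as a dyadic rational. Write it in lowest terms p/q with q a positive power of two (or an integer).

edge 1 of 15 (blue): { 0 | — } → 1
edge 2 of 15 (blue): { 0, 1 | — } → 2
edge 3 of 15 (red): { 0, 1 | 2 } → 3/2
edge 4 of 15 (red): { 0, 1 | 3/2, 2 } → 5/4
edge 5 of 15 (blue): { 0, 1, 5/4 | 3/2, 2 } → 11/8
edge 6 of 15 (blue): { 0, 1, 5/4, 11/8 | 3/2, 2 } → 23/16
edge 7 of 15 (red): { 0, 1, 5/4, 11/8 | 23/16, 3/2, 2 } → 45/32
edge 8 of 15 (blue): { 0, 1, 5/4, 11/8, 45/32 | 23/16, 3/2, 2 } → 91/64
edge 9 of 15 (blue): { 0, 1, 5/4, 11/8, 45/32, 91/64 | 23/16, 3/2, 2 } → 183/128
edge 10 of 15 (blue): { 0, 1, 5/4, 11/8, 45/32, 91/64, 183/128 | 23/16, 3/2, 2 } → 367/256
edge 11 of 15 (blue): { 0, 1, 5/4, 11/8, 45/32, 91/64, 183/128, 367/256 | 23/16, 3/2, 2 } → 735/512
edge 12 of 15 (red): { 0, 1, 5/4, 11/8, 45/32, 91/64, 183/128, 367/256 | 735/512, 23/16, 3/2, 2 } → 1469/1024
edge 13 of 15 (blue): { 0, 1, 5/4, 11/8, 45/32, 91/64, 183/128, 367/256, 1469/1024 | 735/512, 23/16, 3/2, 2 } → 2939/2048
edge 14 of 15 (blue): { 0, 1, 5/4, 11/8, 45/32, 91/64, 183/128, 367/256, 1469/1024, 2939/2048 | 735/512, 23/16, 3/2, 2 } → 5879/4096
edge 15 of 15 (red): { 0, 1, 5/4, 11/8, 45/32, 91/64, 183/128, 367/256, 1469/1024, 2939/2048 | 5879/4096, 735/512, 23/16, 3/2, 2 } → 11757/8192

11757/8192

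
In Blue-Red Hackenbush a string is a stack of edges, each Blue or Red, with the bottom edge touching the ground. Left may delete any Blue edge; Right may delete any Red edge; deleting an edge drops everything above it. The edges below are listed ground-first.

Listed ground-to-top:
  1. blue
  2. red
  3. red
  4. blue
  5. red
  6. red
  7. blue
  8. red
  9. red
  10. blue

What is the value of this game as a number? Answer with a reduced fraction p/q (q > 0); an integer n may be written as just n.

147/512

G_1 [b]  L=[0]  R=[none]  gives 1
G_2 [br]  L=[0]  R=[1]  gives 1/2
G_3 [brr]  L=[0]  R=[1/2, 1]  gives 1/4
G_4 [brrb]  L=[0, 1/4]  R=[1/2, 1]  gives 3/8
G_5 [brrbr]  L=[0, 1/4]  R=[3/8, 1/2, 1]  gives 5/16
G_6 [brrbrr]  L=[0, 1/4]  R=[5/16, 3/8, 1/2, 1]  gives 9/32
G_7 [brrbrrb]  L=[0, 1/4, 9/32]  R=[5/16, 3/8, 1/2, 1]  gives 19/64
G_8 [brrbrrbr]  L=[0, 1/4, 9/32]  R=[19/64, 5/16, 3/8, 1/2, 1]  gives 37/128
G_9 [brrbrrbrr]  L=[0, 1/4, 9/32]  R=[37/128, 19/64, 5/16, 3/8, 1/2, 1]  gives 73/256
G_10 [brrbrrbrrb]  L=[0, 1/4, 9/32, 73/256]  R=[37/128, 19/64, 5/16, 3/8, 1/2, 1]  gives 147/512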